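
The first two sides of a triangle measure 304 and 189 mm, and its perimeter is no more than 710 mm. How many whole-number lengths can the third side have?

Triangle inequality: 115 < x < 493. Perimeter ≤ 710 gives x ≤ 710 − 304 − 189 = 217.
So 115 < x ≤ 217; integers 116 through 217: 102 values.

102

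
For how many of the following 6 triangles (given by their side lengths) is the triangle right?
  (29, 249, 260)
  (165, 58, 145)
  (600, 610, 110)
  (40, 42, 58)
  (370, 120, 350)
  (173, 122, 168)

(29,249,260): 29²+249² = 62842 < 67600 = 260² → obtuse
(165,58,145): 58²+145² = 24389 < 27225 = 165² → obtuse
(600,610,110): 110²+600² = 372100 = 610² → right
(40,42,58): 40²+42² = 3364 = 58² → right
(370,120,350): 120²+350² = 136900 = 370² → right
(173,122,168): 122²+168² = 43108 > 29929 = 173² → acute
3 of the 6 are right.

3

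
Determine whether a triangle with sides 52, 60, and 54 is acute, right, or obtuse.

Compare the square of the longest side to the sum of squares of the other two: 52² + 54² = 5620 > 3600 = 60².

acute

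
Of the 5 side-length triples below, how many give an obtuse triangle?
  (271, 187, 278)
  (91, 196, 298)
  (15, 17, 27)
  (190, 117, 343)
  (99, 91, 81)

(271,187,278): 187²+271² = 108410 > 77284 = 278² → acute
(91,196,298): 91+196 ≤ 298, not a triangle
(15,17,27): 15²+17² = 514 < 729 = 27² → obtuse
(190,117,343): 117+190 ≤ 343, not a triangle
(99,91,81): 81²+91² = 14842 > 9801 = 99² → acute
1 of the 5 is obtuse.

1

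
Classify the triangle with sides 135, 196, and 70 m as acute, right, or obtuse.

obtuse

Compare the square of the longest side to the sum of squares of the other two: 70² + 135² = 23125 < 38416 = 196².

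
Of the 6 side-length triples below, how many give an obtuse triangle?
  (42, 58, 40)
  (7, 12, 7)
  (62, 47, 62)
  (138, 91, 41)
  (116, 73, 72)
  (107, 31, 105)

(42,58,40): 40²+42² = 3364 = 58² → right
(7,12,7): 7²+7² = 98 < 144 = 12² → obtuse
(62,47,62): 47²+62² = 6053 > 3844 = 62² → acute
(138,91,41): 41+91 ≤ 138, not a triangle
(116,73,72): 72²+73² = 10513 < 13456 = 116² → obtuse
(107,31,105): 31²+105² = 11986 > 11449 = 107² → acute
2 of the 6 are obtuse.

2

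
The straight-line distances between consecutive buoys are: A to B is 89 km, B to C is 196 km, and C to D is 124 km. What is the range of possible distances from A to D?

0 ≤ AD ≤ 409 km

The maximum is all hops collinear in one direction: 89 + 196 + 124 = 409.
The longest hop is 196; the others sum to 213. Since 196 ≤ 213, the path can fold back on itself completely, so the minimum distance is 0.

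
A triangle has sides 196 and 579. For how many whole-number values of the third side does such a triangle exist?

The third side lies in the open interval (383, 775).
Integers from 384 to 774 inclusive: 774 − 384 + 1 = 391.

391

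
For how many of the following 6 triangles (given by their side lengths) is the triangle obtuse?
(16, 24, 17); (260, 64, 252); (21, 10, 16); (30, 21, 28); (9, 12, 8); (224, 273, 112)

3

(16,24,17): 16²+17² = 545 < 576 = 24² → obtuse
(260,64,252): 64²+252² = 67600 = 260² → right
(21,10,16): 10²+16² = 356 < 441 = 21² → obtuse
(30,21,28): 21²+28² = 1225 > 900 = 30² → acute
(9,12,8): 8²+9² = 145 > 144 = 12² → acute
(224,273,112): 112²+224² = 62720 < 74529 = 273² → obtuse
3 of the 6 are obtuse.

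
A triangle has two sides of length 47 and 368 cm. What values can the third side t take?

By the triangle inequality, t must be less than 47 + 368 = 415 and greater than |47 − 368| = 321.

321 < t < 415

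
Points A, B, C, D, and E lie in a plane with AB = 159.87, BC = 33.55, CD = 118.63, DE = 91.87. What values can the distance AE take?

0 ≤ AE ≤ 403.92

The maximum is all hops collinear in one direction: 159.87 + 33.55 + 118.63 + 91.87 = 403.92.
The longest hop is 159.87; the others sum to 244.05. Since 159.87 ≤ 244.05, the path can fold back on itself completely, so the minimum distance is 0.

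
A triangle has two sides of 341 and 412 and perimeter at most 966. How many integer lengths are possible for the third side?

142

Triangle inequality: 71 < x < 753. Perimeter ≤ 966 gives x ≤ 966 − 341 − 412 = 213.
So 71 < x ≤ 213; integers 72 through 213: 142 values.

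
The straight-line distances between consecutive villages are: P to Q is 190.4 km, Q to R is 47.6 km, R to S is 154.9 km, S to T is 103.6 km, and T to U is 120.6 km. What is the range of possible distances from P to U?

The maximum is all hops collinear in one direction: 190.4 + 47.6 + 154.9 + 103.6 + 120.6 = 617.1.
The longest hop is 190.4; the others sum to 426.7. Since 190.4 ≤ 426.7, the path can fold back on itself completely, so the minimum distance is 0.

0 ≤ PU ≤ 617.1 km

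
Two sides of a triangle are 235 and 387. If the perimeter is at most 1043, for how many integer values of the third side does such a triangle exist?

269

Triangle inequality: 152 < x < 622. Perimeter ≤ 1043 gives x ≤ 1043 − 235 − 387 = 421.
So 152 < x ≤ 421; integers 153 through 421: 269 values.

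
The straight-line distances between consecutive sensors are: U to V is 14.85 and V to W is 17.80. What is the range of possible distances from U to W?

2.95 ≤ UW ≤ 32.65

By the triangle inequality, |14.85 − 17.80| ≤ UW ≤ 14.85 + 17.80.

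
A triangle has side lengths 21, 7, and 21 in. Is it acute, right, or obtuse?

acute

Compare the square of the longest side to the sum of squares of the other two: 7² + 21² = 490 > 441 = 21².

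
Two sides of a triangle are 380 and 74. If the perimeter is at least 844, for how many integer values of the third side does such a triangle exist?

64

Triangle inequality: 306 < x < 454. Perimeter ≥ 844 gives x ≥ 844 − 380 − 74 = 390.
So 390 ≤ x < 454; integers 390 through 453: 64 values.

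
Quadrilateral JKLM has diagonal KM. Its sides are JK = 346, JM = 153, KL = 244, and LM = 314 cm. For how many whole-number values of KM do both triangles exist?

From triangle JKM: 193 < KM < 499.
From triangle LKM: 70 < KM < 558.
Intersection: 193 < KM < 499, so integers 194 through 498: 305 values.

305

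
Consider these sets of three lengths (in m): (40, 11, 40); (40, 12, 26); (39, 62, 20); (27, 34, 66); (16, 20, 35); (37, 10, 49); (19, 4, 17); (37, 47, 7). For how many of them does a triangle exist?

(11,40,40): 11+40 > 40 → valid
(12,26,40): 12+26 ≤ 40 → not valid
(20,39,62): 20+39 ≤ 62 → not valid
(27,34,66): 27+34 ≤ 66 → not valid
(16,20,35): 16+20 > 35 → valid
(10,37,49): 10+37 ≤ 49 → not valid
(4,17,19): 4+17 > 19 → valid
(7,37,47): 7+37 ≤ 47 → not valid
3 of the 8 triples form a triangle.

3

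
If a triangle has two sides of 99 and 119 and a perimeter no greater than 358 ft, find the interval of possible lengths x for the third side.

20 < x ≤ 140 ft

Triangle inequality alone gives 20 < x < 218.
The perimeter condition gives x ≤ 358 − 99 − 119 = 140.
Intersecting the two: 20 < x ≤ 140.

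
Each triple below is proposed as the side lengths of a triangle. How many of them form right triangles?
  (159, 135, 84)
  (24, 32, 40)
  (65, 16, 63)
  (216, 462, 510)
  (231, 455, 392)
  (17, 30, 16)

(159,135,84): 84²+135² = 25281 = 159² → right
(24,32,40): 24²+32² = 1600 = 40² → right
(65,16,63): 16²+63² = 4225 = 65² → right
(216,462,510): 216²+462² = 260100 = 510² → right
(231,455,392): 231²+392² = 207025 = 455² → right
(17,30,16): 16²+17² = 545 < 900 = 30² → obtuse
5 of the 6 are right.

5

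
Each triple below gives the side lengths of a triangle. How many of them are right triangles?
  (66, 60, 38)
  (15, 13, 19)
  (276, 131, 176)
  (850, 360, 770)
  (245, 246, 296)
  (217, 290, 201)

1

(66,60,38): 38²+60² = 5044 > 4356 = 66² → acute
(15,13,19): 13²+15² = 394 > 361 = 19² → acute
(276,131,176): 131²+176² = 48137 < 76176 = 276² → obtuse
(850,360,770): 360²+770² = 722500 = 850² → right
(245,246,296): 245²+246² = 120541 > 87616 = 296² → acute
(217,290,201): 201²+217² = 87490 > 84100 = 290² → acute
1 of the 6 is right.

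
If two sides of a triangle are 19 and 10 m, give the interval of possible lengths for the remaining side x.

By the triangle inequality, x must be less than 19 + 10 = 29 and greater than |19 − 10| = 9.

9 < x < 29 (m)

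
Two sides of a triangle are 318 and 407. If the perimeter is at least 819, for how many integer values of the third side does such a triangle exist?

Triangle inequality: 89 < x < 725. Perimeter ≥ 819 gives x ≥ 819 − 318 − 407 = 94.
So 94 ≤ x < 725; integers 94 through 724: 631 values.

631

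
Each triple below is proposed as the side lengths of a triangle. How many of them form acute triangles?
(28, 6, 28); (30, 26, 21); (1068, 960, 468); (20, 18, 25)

3

(28,6,28): 6²+28² = 820 > 784 = 28² → acute
(30,26,21): 21²+26² = 1117 > 900 = 30² → acute
(1068,960,468): 468²+960² = 1140624 = 1068² → right
(20,18,25): 18²+20² = 724 > 625 = 25² → acute
3 of the 4 are acute.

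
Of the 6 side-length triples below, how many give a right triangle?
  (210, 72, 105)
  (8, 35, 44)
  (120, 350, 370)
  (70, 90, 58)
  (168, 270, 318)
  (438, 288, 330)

(210,72,105): 72+105 ≤ 210, not a triangle
(8,35,44): 8+35 ≤ 44, not a triangle
(120,350,370): 120²+350² = 136900 = 370² → right
(70,90,58): 58²+70² = 8264 > 8100 = 90² → acute
(168,270,318): 168²+270² = 101124 = 318² → right
(438,288,330): 288²+330² = 191844 = 438² → right
3 of the 6 are right.

3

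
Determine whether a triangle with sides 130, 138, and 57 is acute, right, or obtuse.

acute

Compare the square of the longest side to the sum of squares of the other two: 57² + 130² = 20149 > 19044 = 138².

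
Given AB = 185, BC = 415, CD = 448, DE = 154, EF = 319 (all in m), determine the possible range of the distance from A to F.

The maximum is all hops collinear in one direction: 185 + 415 + 448 + 154 + 319 = 1521.
The longest hop is 448; the others sum to 1073. Since 448 ≤ 1073, the path can fold back on itself completely, so the minimum distance is 0.

0 ≤ AF ≤ 1521 m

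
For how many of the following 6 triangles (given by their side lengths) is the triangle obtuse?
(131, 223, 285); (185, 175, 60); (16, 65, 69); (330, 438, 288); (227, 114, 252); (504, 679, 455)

2

(131,223,285): 131²+223² = 66890 < 81225 = 285² → obtuse
(185,175,60): 60²+175² = 34225 = 185² → right
(16,65,69): 16²+65² = 4481 < 4761 = 69² → obtuse
(330,438,288): 288²+330² = 191844 = 438² → right
(227,114,252): 114²+227² = 64525 > 63504 = 252² → acute
(504,679,455): 455²+504² = 461041 = 679² → right
2 of the 6 are obtuse.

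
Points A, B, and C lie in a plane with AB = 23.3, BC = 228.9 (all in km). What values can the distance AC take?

205.6 ≤ AC ≤ 252.2 km

By the triangle inequality, |23.3 − 228.9| ≤ AC ≤ 23.3 + 228.9.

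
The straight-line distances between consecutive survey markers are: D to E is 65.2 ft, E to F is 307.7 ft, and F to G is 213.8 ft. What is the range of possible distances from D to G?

28.7 ≤ DG ≤ 586.7 ft

The maximum is all hops collinear in one direction: 65.2 + 307.7 + 213.8 = 586.7.
The longest hop is 307.7; the others sum to 279.0. Folding the others back against it leaves at least 307.7 − 279.0 = 28.7.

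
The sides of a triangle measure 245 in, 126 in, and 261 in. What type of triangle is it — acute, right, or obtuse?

acute

Compare the square of the longest side to the sum of squares of the other two: 126² + 245² = 75901 > 68121 = 261².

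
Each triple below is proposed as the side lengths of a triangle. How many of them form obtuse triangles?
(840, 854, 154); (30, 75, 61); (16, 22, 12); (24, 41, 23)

3

(840,854,154): 154²+840² = 729316 = 854² → right
(30,75,61): 30²+61² = 4621 < 5625 = 75² → obtuse
(16,22,12): 12²+16² = 400 < 484 = 22² → obtuse
(24,41,23): 23²+24² = 1105 < 1681 = 41² → obtuse
3 of the 4 are obtuse.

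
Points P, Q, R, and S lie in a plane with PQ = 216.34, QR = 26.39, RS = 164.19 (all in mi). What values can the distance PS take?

25.76 ≤ PS ≤ 406.92 mi

The maximum is all hops collinear in one direction: 216.34 + 26.39 + 164.19 = 406.92.
The longest hop is 216.34; the others sum to 190.58. Folding the others back against it leaves at least 216.34 − 190.58 = 25.76.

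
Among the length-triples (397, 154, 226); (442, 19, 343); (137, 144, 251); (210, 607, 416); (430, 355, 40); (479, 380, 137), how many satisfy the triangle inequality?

3

(154,226,397): 154+226 ≤ 397 → not valid
(19,343,442): 19+343 ≤ 442 → not valid
(137,144,251): 137+144 > 251 → valid
(210,416,607): 210+416 > 607 → valid
(40,355,430): 40+355 ≤ 430 → not valid
(137,380,479): 137+380 > 479 → valid
3 of the 6 triples form a triangle.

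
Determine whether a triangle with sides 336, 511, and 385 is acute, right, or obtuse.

right

Compare the square of the longest side to the sum of squares of the other two: 336² + 385² = 261121 = 511².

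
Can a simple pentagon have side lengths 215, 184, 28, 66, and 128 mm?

A pentagon exists iff every side is shorter than the sum of the others — equivalently, the longest side is less than the sum of the rest.
Longest side 215 < 406 (sum of the remaining 4), so yes.

Yes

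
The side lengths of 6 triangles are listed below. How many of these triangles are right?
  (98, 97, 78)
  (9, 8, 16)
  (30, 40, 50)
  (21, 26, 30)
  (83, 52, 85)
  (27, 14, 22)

1

(98,97,78): 78²+97² = 15493 > 9604 = 98² → acute
(9,8,16): 8²+9² = 145 < 256 = 16² → obtuse
(30,40,50): 30²+40² = 2500 = 50² → right
(21,26,30): 21²+26² = 1117 > 900 = 30² → acute
(83,52,85): 52²+83² = 9593 > 7225 = 85² → acute
(27,14,22): 14²+22² = 680 < 729 = 27² → obtuse
1 of the 6 is right.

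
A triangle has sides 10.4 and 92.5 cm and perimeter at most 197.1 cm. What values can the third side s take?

Triangle inequality alone gives 82.1 < s < 102.9.
The perimeter condition gives s ≤ 197.1 − 10.4 − 92.5 = 94.2.
Intersecting the two: 82.1 < s ≤ 94.2.

82.1 < s ≤ 94.2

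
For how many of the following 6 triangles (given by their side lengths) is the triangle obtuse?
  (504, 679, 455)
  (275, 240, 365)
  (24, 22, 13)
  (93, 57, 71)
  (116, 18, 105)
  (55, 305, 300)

(504,679,455): 455²+504² = 461041 = 679² → right
(275,240,365): 240²+275² = 133225 = 365² → right
(24,22,13): 13²+22² = 653 > 576 = 24² → acute
(93,57,71): 57²+71² = 8290 < 8649 = 93² → obtuse
(116,18,105): 18²+105² = 11349 < 13456 = 116² → obtuse
(55,305,300): 55²+300² = 93025 = 305² → right
2 of the 6 are obtuse.

2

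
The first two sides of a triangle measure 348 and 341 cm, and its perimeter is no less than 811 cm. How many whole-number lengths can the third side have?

567

Triangle inequality: 7 < x < 689. Perimeter ≥ 811 gives x ≥ 811 − 348 − 341 = 122.
So 122 ≤ x < 689; integers 122 through 688: 567 values.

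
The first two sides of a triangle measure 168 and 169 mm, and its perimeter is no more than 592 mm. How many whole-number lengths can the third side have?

Triangle inequality: 1 < x < 337. Perimeter ≤ 592 gives x ≤ 592 − 168 − 169 = 255.
So 1 < x ≤ 255; integers 2 through 255: 254 values.

254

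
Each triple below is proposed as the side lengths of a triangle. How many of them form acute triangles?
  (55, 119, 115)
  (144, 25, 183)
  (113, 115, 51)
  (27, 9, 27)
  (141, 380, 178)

(55,119,115): 55²+115² = 16250 > 14161 = 119² → acute
(144,25,183): 25+144 ≤ 183, not a triangle
(113,115,51): 51²+113² = 15370 > 13225 = 115² → acute
(27,9,27): 9²+27² = 810 > 729 = 27² → acute
(141,380,178): 141+178 ≤ 380, not a triangle
3 of the 5 are acute.

3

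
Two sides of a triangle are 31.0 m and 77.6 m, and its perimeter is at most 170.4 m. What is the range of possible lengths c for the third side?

46.6 < c ≤ 61.8

Triangle inequality alone gives 46.6 < c < 108.6.
The perimeter condition gives c ≤ 170.4 − 31.0 − 77.6 = 61.8.
Intersecting the two: 46.6 < c ≤ 61.8.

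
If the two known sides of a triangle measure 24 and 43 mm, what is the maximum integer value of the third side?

The third side must be strictly less than 24 + 43 = 67.
The largest integer below 67 is 66.

66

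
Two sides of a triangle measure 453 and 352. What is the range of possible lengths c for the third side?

101 < c < 805

By the triangle inequality, c must be less than 453 + 352 = 805 and greater than |453 − 352| = 101.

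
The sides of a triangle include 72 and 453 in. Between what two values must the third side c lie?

381 < c < 525 (in)

By the triangle inequality, c must be less than 72 + 453 = 525 and greater than |72 − 453| = 381.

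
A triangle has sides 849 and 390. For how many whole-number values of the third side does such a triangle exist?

779

The third side lies in the open interval (459, 1239).
Integers from 460 to 1238 inclusive: 1238 − 460 + 1 = 779.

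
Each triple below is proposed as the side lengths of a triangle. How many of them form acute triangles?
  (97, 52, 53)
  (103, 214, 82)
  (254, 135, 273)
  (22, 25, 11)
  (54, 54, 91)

1

(97,52,53): 52²+53² = 5513 < 9409 = 97² → obtuse
(103,214,82): 82+103 ≤ 214, not a triangle
(254,135,273): 135²+254² = 82741 > 74529 = 273² → acute
(22,25,11): 11²+22² = 605 < 625 = 25² → obtuse
(54,54,91): 54²+54² = 5832 < 8281 = 91² → obtuse
1 of the 5 is acute.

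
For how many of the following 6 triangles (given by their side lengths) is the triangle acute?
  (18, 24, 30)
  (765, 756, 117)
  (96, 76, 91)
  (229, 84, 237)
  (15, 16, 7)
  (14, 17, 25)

(18,24,30): 18²+24² = 900 = 30² → right
(765,756,117): 117²+756² = 585225 = 765² → right
(96,76,91): 76²+91² = 14057 > 9216 = 96² → acute
(229,84,237): 84²+229² = 59497 > 56169 = 237² → acute
(15,16,7): 7²+15² = 274 > 256 = 16² → acute
(14,17,25): 14²+17² = 485 < 625 = 25² → obtuse
3 of the 6 are acute.

3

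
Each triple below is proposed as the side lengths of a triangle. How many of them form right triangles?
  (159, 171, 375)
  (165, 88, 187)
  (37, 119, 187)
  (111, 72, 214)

1

(159,171,375): 159+171 ≤ 375, not a triangle
(165,88,187): 88²+165² = 34969 = 187² → right
(37,119,187): 37+119 ≤ 187, not a triangle
(111,72,214): 72+111 ≤ 214, not a triangle
1 of the 4 is right.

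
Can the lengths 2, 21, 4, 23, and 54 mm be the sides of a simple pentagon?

No

For a pentagon, each side must be shorter than the sum of the others.
Here the longest side is 54, but the remaining 4 sides sum to only 50.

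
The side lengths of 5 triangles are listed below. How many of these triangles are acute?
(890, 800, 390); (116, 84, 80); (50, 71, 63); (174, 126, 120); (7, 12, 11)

(890,800,390): 390²+800² = 792100 = 890² → right
(116,84,80): 80²+84² = 13456 = 116² → right
(50,71,63): 50²+63² = 6469 > 5041 = 71² → acute
(174,126,120): 120²+126² = 30276 = 174² → right
(7,12,11): 7²+11² = 170 > 144 = 12² → acute
2 of the 5 are acute.

2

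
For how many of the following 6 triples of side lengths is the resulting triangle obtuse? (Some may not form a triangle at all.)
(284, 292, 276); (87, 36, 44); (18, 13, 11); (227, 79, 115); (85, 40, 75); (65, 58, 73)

1

(284,292,276): 276²+284² = 156832 > 85264 = 292² → acute
(87,36,44): 36+44 ≤ 87, not a triangle
(18,13,11): 11²+13² = 290 < 324 = 18² → obtuse
(227,79,115): 79+115 ≤ 227, not a triangle
(85,40,75): 40²+75² = 7225 = 85² → right
(65,58,73): 58²+65² = 7589 > 5329 = 73² → acute
1 of the 6 is obtuse.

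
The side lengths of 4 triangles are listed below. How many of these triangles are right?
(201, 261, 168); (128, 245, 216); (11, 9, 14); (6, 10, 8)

(201,261,168): 168²+201² = 68625 > 68121 = 261² → acute
(128,245,216): 128²+216² = 63040 > 60025 = 245² → acute
(11,9,14): 9²+11² = 202 > 196 = 14² → acute
(6,10,8): 6²+8² = 100 = 10² → right
1 of the 4 is right.

1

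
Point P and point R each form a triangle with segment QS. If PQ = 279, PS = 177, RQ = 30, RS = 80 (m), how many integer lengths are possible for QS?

From triangle PQS: 102 < QS < 456.
From triangle RQS: 50 < QS < 110.
Intersection: 102 < QS < 110, so integers 103 through 109: 7 values.

7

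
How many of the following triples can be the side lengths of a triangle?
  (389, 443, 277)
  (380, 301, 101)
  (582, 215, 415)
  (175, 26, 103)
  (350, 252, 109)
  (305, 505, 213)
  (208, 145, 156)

6

(277,389,443): 277+389 > 443 → valid
(101,301,380): 101+301 > 380 → valid
(215,415,582): 215+415 > 582 → valid
(26,103,175): 26+103 ≤ 175 → not valid
(109,252,350): 109+252 > 350 → valid
(213,305,505): 213+305 > 505 → valid
(145,156,208): 145+156 > 208 → valid
6 of the 7 triples form a triangle.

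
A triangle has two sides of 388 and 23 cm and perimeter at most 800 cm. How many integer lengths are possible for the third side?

Triangle inequality: 365 < x < 411. Perimeter ≤ 800 gives x ≤ 800 − 388 − 23 = 389.
So 365 < x ≤ 389; integers 366 through 389: 24 values.

24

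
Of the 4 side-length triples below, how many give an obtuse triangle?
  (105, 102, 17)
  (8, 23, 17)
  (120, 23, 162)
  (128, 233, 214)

2

(105,102,17): 17²+102² = 10693 < 11025 = 105² → obtuse
(8,23,17): 8²+17² = 353 < 529 = 23² → obtuse
(120,23,162): 23+120 ≤ 162, not a triangle
(128,233,214): 128²+214² = 62180 > 54289 = 233² → acute
2 of the 4 are obtuse.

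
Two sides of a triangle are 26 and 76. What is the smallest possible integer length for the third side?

51

The third side must be strictly greater than |26 − 76| = 50.
The smallest integer above 50 is 51.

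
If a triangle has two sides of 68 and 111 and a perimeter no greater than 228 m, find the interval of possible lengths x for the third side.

43 < x ≤ 49 m

Triangle inequality alone gives 43 < x < 179.
The perimeter condition gives x ≤ 228 − 68 − 111 = 49.
Intersecting the two: 43 < x ≤ 49.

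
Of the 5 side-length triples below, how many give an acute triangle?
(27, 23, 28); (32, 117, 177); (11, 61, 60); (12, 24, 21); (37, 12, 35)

(27,23,28): 23²+27² = 1258 > 784 = 28² → acute
(32,117,177): 32+117 ≤ 177, not a triangle
(11,61,60): 11²+60² = 3721 = 61² → right
(12,24,21): 12²+21² = 585 > 576 = 24² → acute
(37,12,35): 12²+35² = 1369 = 37² → right
2 of the 5 are acute.

2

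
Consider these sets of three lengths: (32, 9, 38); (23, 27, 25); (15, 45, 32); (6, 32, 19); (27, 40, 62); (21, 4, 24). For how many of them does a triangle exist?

(9,32,38): 9+32 > 38 → valid
(23,25,27): 23+25 > 27 → valid
(15,32,45): 15+32 > 45 → valid
(6,19,32): 6+19 ≤ 32 → not valid
(27,40,62): 27+40 > 62 → valid
(4,21,24): 4+21 > 24 → valid
5 of the 6 triples form a triangle.

5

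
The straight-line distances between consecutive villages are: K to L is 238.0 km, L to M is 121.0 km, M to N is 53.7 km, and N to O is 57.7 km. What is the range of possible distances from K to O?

5.6 ≤ KO ≤ 470.4 km

The maximum is all hops collinear in one direction: 238.0 + 121.0 + 53.7 + 57.7 = 470.4.
The longest hop is 238.0; the others sum to 232.4. Folding the others back against it leaves at least 238.0 − 232.4 = 5.6.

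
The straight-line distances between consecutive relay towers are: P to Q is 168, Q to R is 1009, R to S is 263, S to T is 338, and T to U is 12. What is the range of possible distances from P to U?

The maximum is all hops collinear in one direction: 168 + 1009 + 263 + 338 + 12 = 1790.
The longest hop is 1009; the others sum to 781. Folding the others back against it leaves at least 1009 − 781 = 228.

228 ≤ PU ≤ 1790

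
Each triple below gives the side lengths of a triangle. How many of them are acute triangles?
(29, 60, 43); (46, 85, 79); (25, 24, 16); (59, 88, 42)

2

(29,60,43): 29²+43² = 2690 < 3600 = 60² → obtuse
(46,85,79): 46²+79² = 8357 > 7225 = 85² → acute
(25,24,16): 16²+24² = 832 > 625 = 25² → acute
(59,88,42): 42²+59² = 5245 < 7744 = 88² → obtuse
2 of the 4 are acute.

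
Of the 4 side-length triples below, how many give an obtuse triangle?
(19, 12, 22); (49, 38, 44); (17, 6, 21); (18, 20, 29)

(19,12,22): 12²+19² = 505 > 484 = 22² → acute
(49,38,44): 38²+44² = 3380 > 2401 = 49² → acute
(17,6,21): 6²+17² = 325 < 441 = 21² → obtuse
(18,20,29): 18²+20² = 724 < 841 = 29² → obtuse
2 of the 4 are obtuse.

2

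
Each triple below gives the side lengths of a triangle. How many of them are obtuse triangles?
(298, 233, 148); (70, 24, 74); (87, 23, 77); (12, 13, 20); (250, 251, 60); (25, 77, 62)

(298,233,148): 148²+233² = 76193 < 88804 = 298² → obtuse
(70,24,74): 24²+70² = 5476 = 74² → right
(87,23,77): 23²+77² = 6458 < 7569 = 87² → obtuse
(12,13,20): 12²+13² = 313 < 400 = 20² → obtuse
(250,251,60): 60²+250² = 66100 > 63001 = 251² → acute
(25,77,62): 25²+62² = 4469 < 5929 = 77² → obtuse
4 of the 6 are obtuse.

4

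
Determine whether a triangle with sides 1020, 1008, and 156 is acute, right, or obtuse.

Compare the square of the longest side to the sum of squares of the other two: 156² + 1008² = 1040400 = 1020².

right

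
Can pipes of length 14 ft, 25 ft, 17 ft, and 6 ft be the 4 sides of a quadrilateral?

A quadrilateral exists iff every side is shorter than the sum of the others — equivalently, the longest side is less than the sum of the rest.
Longest side 25 < 37 (sum of the remaining 3), so yes.

Yes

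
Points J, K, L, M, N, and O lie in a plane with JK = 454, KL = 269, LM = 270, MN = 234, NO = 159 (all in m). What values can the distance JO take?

0 ≤ JO ≤ 1386 m

The maximum is all hops collinear in one direction: 454 + 269 + 270 + 234 + 159 = 1386.
The longest hop is 454; the others sum to 932. Since 454 ≤ 932, the path can fold back on itself completely, so the minimum distance is 0.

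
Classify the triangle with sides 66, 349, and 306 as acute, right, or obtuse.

Compare the square of the longest side to the sum of squares of the other two: 66² + 306² = 97992 < 121801 = 349².

obtuse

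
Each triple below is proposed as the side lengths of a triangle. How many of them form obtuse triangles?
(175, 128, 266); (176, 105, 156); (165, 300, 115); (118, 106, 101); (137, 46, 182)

2

(175,128,266): 128²+175² = 47009 < 70756 = 266² → obtuse
(176,105,156): 105²+156² = 35361 > 30976 = 176² → acute
(165,300,115): 115+165 ≤ 300, not a triangle
(118,106,101): 101²+106² = 21437 > 13924 = 118² → acute
(137,46,182): 46²+137² = 20885 < 33124 = 182² → obtuse
2 of the 5 are obtuse.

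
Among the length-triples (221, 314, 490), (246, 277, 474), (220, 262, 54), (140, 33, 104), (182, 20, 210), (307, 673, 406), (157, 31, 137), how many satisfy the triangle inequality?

5

(221,314,490): 221+314 > 490 → valid
(246,277,474): 246+277 > 474 → valid
(54,220,262): 54+220 > 262 → valid
(33,104,140): 33+104 ≤ 140 → not valid
(20,182,210): 20+182 ≤ 210 → not valid
(307,406,673): 307+406 > 673 → valid
(31,137,157): 31+137 > 157 → valid
5 of the 7 triples form a triangle.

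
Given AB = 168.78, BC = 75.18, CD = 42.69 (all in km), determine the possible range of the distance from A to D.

The maximum is all hops collinear in one direction: 168.78 + 75.18 + 42.69 = 286.65.
The longest hop is 168.78; the others sum to 117.87. Folding the others back against it leaves at least 168.78 − 117.87 = 50.91.

50.91 ≤ AD ≤ 286.65 km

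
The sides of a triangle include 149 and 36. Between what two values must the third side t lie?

By the triangle inequality, t must be less than 149 + 36 = 185 and greater than |149 − 36| = 113.

113 < t < 185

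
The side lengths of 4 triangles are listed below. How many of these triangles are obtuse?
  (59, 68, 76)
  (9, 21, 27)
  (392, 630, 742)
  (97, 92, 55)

(59,68,76): 59²+68² = 8105 > 5776 = 76² → acute
(9,21,27): 9²+21² = 522 < 729 = 27² → obtuse
(392,630,742): 392²+630² = 550564 = 742² → right
(97,92,55): 55²+92² = 11489 > 9409 = 97² → acute
1 of the 4 is obtuse.

1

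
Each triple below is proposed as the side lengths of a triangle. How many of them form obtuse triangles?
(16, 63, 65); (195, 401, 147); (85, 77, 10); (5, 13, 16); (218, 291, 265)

(16,63,65): 16²+63² = 4225 = 65² → right
(195,401,147): 147+195 ≤ 401, not a triangle
(85,77,10): 10²+77² = 6029 < 7225 = 85² → obtuse
(5,13,16): 5²+13² = 194 < 256 = 16² → obtuse
(218,291,265): 218²+265² = 117749 > 84681 = 291² → acute
2 of the 5 are obtuse.

2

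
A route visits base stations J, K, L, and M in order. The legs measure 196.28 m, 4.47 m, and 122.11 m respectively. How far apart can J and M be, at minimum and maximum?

The maximum is all hops collinear in one direction: 196.28 + 4.47 + 122.11 = 322.86.
The longest hop is 196.28; the others sum to 126.58. Folding the others back against it leaves at least 196.28 − 126.58 = 69.70.

69.70 ≤ JM ≤ 322.86 m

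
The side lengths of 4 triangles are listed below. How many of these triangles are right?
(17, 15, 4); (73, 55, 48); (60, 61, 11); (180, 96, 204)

3

(17,15,4): 4²+15² = 241 < 289 = 17² → obtuse
(73,55,48): 48²+55² = 5329 = 73² → right
(60,61,11): 11²+60² = 3721 = 61² → right
(180,96,204): 96²+180² = 41616 = 204² → right
3 of the 4 are right.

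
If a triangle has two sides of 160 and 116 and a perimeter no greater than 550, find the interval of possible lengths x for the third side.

44 < x ≤ 274

Triangle inequality alone gives 44 < x < 276.
The perimeter condition gives x ≤ 550 − 160 − 116 = 274.
Intersecting the two: 44 < x ≤ 274.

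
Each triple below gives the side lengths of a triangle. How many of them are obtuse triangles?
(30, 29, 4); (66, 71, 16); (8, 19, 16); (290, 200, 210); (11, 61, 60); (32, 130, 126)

3

(30,29,4): 4²+29² = 857 < 900 = 30² → obtuse
(66,71,16): 16²+66² = 4612 < 5041 = 71² → obtuse
(8,19,16): 8²+16² = 320 < 361 = 19² → obtuse
(290,200,210): 200²+210² = 84100 = 290² → right
(11,61,60): 11²+60² = 3721 = 61² → right
(32,130,126): 32²+126² = 16900 = 130² → right
3 of the 6 are obtuse.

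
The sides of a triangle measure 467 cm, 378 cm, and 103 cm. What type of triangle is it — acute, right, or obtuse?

obtuse

Compare the square of the longest side to the sum of squares of the other two: 103² + 378² = 153493 < 218089 = 467².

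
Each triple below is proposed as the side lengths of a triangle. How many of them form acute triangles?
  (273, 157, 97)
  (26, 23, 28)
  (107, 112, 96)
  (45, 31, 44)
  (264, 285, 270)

4

(273,157,97): 97+157 ≤ 273, not a triangle
(26,23,28): 23²+26² = 1205 > 784 = 28² → acute
(107,112,96): 96²+107² = 20665 > 12544 = 112² → acute
(45,31,44): 31²+44² = 2897 > 2025 = 45² → acute
(264,285,270): 264²+270² = 142596 > 81225 = 285² → acute
4 of the 5 are acute.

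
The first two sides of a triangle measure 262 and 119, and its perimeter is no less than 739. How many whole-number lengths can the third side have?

23

Triangle inequality: 143 < x < 381. Perimeter ≥ 739 gives x ≥ 739 − 262 − 119 = 358.
So 358 ≤ x < 381; integers 358 through 380: 23 values.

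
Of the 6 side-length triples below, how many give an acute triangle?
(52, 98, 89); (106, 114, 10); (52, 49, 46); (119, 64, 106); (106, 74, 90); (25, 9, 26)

(52,98,89): 52²+89² = 10625 > 9604 = 98² → acute
(106,114,10): 10²+106² = 11336 < 12996 = 114² → obtuse
(52,49,46): 46²+49² = 4517 > 2704 = 52² → acute
(119,64,106): 64²+106² = 15332 > 14161 = 119² → acute
(106,74,90): 74²+90² = 13576 > 11236 = 106² → acute
(25,9,26): 9²+25² = 706 > 676 = 26² → acute
5 of the 6 are acute.

5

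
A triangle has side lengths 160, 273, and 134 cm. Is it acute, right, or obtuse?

Compare the square of the longest side to the sum of squares of the other two: 134² + 160² = 43556 < 74529 = 273².

obtuse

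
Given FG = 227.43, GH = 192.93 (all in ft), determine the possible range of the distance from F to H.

By the triangle inequality, |227.43 − 192.93| ≤ FH ≤ 227.43 + 192.93.

34.50 ≤ FH ≤ 420.36 ft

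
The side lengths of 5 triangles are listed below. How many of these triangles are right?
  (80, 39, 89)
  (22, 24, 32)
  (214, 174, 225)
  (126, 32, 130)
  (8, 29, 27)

2

(80,39,89): 39²+80² = 7921 = 89² → right
(22,24,32): 22²+24² = 1060 > 1024 = 32² → acute
(214,174,225): 174²+214² = 76072 > 50625 = 225² → acute
(126,32,130): 32²+126² = 16900 = 130² → right
(8,29,27): 8²+27² = 793 < 841 = 29² → obtuse
2 of the 5 are right.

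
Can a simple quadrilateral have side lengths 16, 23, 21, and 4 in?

A quadrilateral exists iff every side is shorter than the sum of the others — equivalently, the longest side is less than the sum of the rest.
Longest side 23 < 41 (sum of the remaining 3), so yes.

Yes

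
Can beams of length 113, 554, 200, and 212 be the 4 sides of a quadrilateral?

For a quadrilateral, each side must be shorter than the sum of the others.
Here the longest side is 554, but the remaining 3 sides sum to only 525.

No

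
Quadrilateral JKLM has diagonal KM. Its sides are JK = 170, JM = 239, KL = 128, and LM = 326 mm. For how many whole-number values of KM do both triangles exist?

210

From triangle JKM: 69 < KM < 409.
From triangle LKM: 198 < KM < 454.
Intersection: 198 < KM < 409, so integers 199 through 408: 210 values.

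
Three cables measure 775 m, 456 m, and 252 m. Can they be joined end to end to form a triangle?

No

The longest side is 775, but the other two sum to only 708.
708 < 775, so the triangle inequality fails.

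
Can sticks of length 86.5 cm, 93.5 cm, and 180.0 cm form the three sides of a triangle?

The two shorter sides sum to 180.0, exactly equal to the longest side 180.0.
That gives only a degenerate (flat) triangle — the inequality must be strict.

No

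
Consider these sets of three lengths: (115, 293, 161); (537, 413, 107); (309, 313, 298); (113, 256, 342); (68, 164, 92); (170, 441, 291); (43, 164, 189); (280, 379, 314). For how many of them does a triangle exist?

5

(115,161,293): 115+161 ≤ 293 → not valid
(107,413,537): 107+413 ≤ 537 → not valid
(298,309,313): 298+309 > 313 → valid
(113,256,342): 113+256 > 342 → valid
(68,92,164): 68+92 ≤ 164 → not valid
(170,291,441): 170+291 > 441 → valid
(43,164,189): 43+164 > 189 → valid
(280,314,379): 280+314 > 379 → valid
5 of the 8 triples form a triangle.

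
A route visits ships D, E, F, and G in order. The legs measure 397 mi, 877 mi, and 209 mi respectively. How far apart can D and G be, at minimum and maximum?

271 ≤ DG ≤ 1483 mi

The maximum is all hops collinear in one direction: 397 + 877 + 209 = 1483.
The longest hop is 877; the others sum to 606. Folding the others back against it leaves at least 877 − 606 = 271.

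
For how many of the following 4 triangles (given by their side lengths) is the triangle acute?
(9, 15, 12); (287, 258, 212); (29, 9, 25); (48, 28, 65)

(9,15,12): 9²+12² = 225 = 15² → right
(287,258,212): 212²+258² = 111508 > 82369 = 287² → acute
(29,9,25): 9²+25² = 706 < 841 = 29² → obtuse
(48,28,65): 28²+48² = 3088 < 4225 = 65² → obtuse
1 of the 4 is acute.

1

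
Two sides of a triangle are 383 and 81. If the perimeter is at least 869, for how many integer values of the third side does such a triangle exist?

Triangle inequality: 302 < x < 464. Perimeter ≥ 869 gives x ≥ 869 − 383 − 81 = 405.
So 405 ≤ x < 464; integers 405 through 463: 59 values.

59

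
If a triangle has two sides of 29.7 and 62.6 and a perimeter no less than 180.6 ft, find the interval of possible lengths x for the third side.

88.3 ≤ x < 92.3

Triangle inequality alone gives 32.9 < x < 92.3.
The perimeter condition gives x ≥ 180.6 − 29.7 − 62.6 = 88.3.
Intersecting the two: 88.3 ≤ x < 92.3.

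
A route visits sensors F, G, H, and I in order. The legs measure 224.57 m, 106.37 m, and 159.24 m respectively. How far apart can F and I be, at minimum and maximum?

0 ≤ FI ≤ 490.18 m

The maximum is all hops collinear in one direction: 224.57 + 106.37 + 159.24 = 490.18.
The longest hop is 224.57; the others sum to 265.61. Since 224.57 ≤ 265.61, the path can fold back on itself completely, so the minimum distance is 0.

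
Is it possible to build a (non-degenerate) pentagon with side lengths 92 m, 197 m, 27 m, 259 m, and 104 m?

Yes

A pentagon exists iff every side is shorter than the sum of the others — equivalently, the longest side is less than the sum of the rest.
Longest side 259 < 420 (sum of the remaining 4), so yes.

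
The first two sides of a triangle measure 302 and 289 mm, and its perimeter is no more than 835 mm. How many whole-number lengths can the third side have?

231

Triangle inequality: 13 < x < 591. Perimeter ≤ 835 gives x ≤ 835 − 302 − 289 = 244.
So 13 < x ≤ 244; integers 14 through 244: 231 values.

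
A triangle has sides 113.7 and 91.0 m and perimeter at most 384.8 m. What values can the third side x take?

Triangle inequality alone gives 22.7 < x < 204.7.
The perimeter condition gives x ≤ 384.8 − 113.7 − 91.0 = 180.1.
Intersecting the two: 22.7 < x ≤ 180.1.

22.7 < x ≤ 180.1 m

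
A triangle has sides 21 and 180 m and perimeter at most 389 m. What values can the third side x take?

Triangle inequality alone gives 159 < x < 201.
The perimeter condition gives x ≤ 389 − 21 − 180 = 188.
Intersecting the two: 159 < x ≤ 188.

159 < x ≤ 188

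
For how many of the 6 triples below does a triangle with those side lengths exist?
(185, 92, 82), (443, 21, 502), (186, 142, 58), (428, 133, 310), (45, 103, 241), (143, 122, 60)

3

(82,92,185): 82+92 ≤ 185 → not valid
(21,443,502): 21+443 ≤ 502 → not valid
(58,142,186): 58+142 > 186 → valid
(133,310,428): 133+310 > 428 → valid
(45,103,241): 45+103 ≤ 241 → not valid
(60,122,143): 60+122 > 143 → valid
3 of the 6 triples form a triangle.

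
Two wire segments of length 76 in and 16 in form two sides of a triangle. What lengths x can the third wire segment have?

60 < x < 92 (in)

By the triangle inequality, x must be less than 76 + 16 = 92 and greater than |76 − 16| = 60.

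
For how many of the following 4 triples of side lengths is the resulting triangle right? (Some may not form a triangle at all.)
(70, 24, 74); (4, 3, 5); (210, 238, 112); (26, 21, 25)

3

(70,24,74): 24²+70² = 5476 = 74² → right
(4,3,5): 3²+4² = 25 = 5² → right
(210,238,112): 112²+210² = 56644 = 238² → right
(26,21,25): 21²+25² = 1066 > 676 = 26² → acute
3 of the 4 are right.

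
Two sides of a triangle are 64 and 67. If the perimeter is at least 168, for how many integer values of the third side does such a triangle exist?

Triangle inequality: 3 < x < 131. Perimeter ≥ 168 gives x ≥ 168 − 64 − 67 = 37.
So 37 ≤ x < 131; integers 37 through 130: 94 values.

94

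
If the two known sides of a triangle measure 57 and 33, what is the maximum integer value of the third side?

89

The third side must be strictly less than 57 + 33 = 90.
The largest integer below 90 is 89.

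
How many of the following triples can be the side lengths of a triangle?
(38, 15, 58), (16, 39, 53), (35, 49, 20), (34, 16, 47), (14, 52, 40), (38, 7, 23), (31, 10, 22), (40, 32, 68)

6

(15,38,58): 15+38 ≤ 58 → not valid
(16,39,53): 16+39 > 53 → valid
(20,35,49): 20+35 > 49 → valid
(16,34,47): 16+34 > 47 → valid
(14,40,52): 14+40 > 52 → valid
(7,23,38): 7+23 ≤ 38 → not valid
(10,22,31): 10+22 > 31 → valid
(32,40,68): 32+40 > 68 → valid
6 of the 8 triples form a triangle.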